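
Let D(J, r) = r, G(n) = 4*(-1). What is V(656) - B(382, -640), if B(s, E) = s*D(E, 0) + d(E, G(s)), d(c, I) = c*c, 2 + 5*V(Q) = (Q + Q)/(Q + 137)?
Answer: -1624064274/3965 ≈ -4.0960e+5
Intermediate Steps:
G(n) = -4
V(Q) = -2/5 + 2*Q/(5*(137 + Q)) (V(Q) = -2/5 + ((Q + Q)/(Q + 137))/5 = -2/5 + ((2*Q)/(137 + Q))/5 = -2/5 + (2*Q/(137 + Q))/5 = -2/5 + 2*Q/(5*(137 + Q)))
d(c, I) = c**2
B(s, E) = E**2 (B(s, E) = s*0 + E**2 = 0 + E**2 = E**2)
V(656) - B(382, -640) = -274/(685 + 5*656) - 1*(-640)**2 = -274/(685 + 3280) - 1*409600 = -274/3965 - 409600 = -1624064274/3965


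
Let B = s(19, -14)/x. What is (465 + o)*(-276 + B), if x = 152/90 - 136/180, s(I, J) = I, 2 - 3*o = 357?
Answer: -620360/7 ≈ -88623.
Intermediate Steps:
o = -355/3 (o = ⅔ - ⅓*357 = ⅔ - 119 = -355/3 ≈ -118.33)
x = 14/15 (x = 152*(1/90) - 136*1/180 = 76/45 - 34/45 = 14/15 ≈ 0.93333)
B = 285/14 (B = 19/(14/15) = 19*(15/14) = 285/14 ≈ 20.357)
(465 + o)*(-276 + B) = (465 - 355/3)*(-276 + 285/14) = (1040/3)*(-3579/14) = -620360/7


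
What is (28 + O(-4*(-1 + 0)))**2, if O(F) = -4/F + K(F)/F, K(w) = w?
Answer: 784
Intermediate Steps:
O(F) = 1 - 4/F (O(F) = -4/F + F/F = -4/F + 1 = 1 - 4/F)
(28 + O(-4*(-1 + 0)))**2 = (28 + (-4 - 4*(-1 + 0))/((-4*(-1 + 0))))**2 = (28 + (-4 - 4*(-1))/((-4*(-1))))**2 = (28 + (-4 + 4)/4)**2 = (28 + (1/4)*0)**2 = (28 + 0)**2 = 28**2 = 784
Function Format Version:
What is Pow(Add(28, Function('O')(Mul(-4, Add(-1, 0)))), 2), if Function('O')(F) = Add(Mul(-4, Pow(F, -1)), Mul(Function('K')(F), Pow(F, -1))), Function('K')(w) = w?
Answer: 784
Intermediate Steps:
Function('O')(F) = Add(1, Mul(-4, Pow(F, -1))) (Function('O')(F) = Add(Mul(-4, Pow(F, -1)), Mul(F, Pow(F, -1))) = Add(Mul(-4, Pow(F, -1)), 1) = Add(1, Mul(-4, Pow(F, -1))))
Pow(Add(28, Function('O')(Mul(-4, Add(-1, 0)))), 2) = Pow(Add(28, Mul(Pow(Mul(-4, Add(-1, 0)), -1), Add(-4, Mul(-4, Add(-1, 0))))), 2) = Pow(Add(28, Mul(Pow(Mul(-4, -1), -1), Add(-4, Mul(-4, -1)))), 2) = Pow(Add(28, Mul(Pow(4, -1), Add(-4, 4))), 2) = Pow(Add(28, Mul(Rational(1, 4), 0)), 2) = Pow(Add(28, 0), 2) = Pow(28, 2) = 784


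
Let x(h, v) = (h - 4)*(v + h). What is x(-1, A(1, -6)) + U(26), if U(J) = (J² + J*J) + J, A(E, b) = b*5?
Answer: 1533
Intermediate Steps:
A(E, b) = 5*b
U(J) = J + 2*J² (U(J) = (J² + J²) + J = 2*J² + J = J + 2*J²)
x(h, v) = (-4 + h)*(h + v)
x(-1, A(1, -6)) + U(26) = ((-1)² - 4*(-1) - 20*(-6) - 5*(-6)) + 26*(1 + 2*26) = (1 + 4 - 4*(-30) - 1*(-30)) + 26*(1 + 52) = (1 + 4 + 120 + 30) + 26*53 = 155 + 1378 = 1533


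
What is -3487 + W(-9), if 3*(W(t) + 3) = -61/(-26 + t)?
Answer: -366389/105 ≈ -3489.4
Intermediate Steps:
W(t) = -3 - 61/(3*(-26 + t)) (W(t) = -3 + (-61/(-26 + t))/3 = -3 - 61/(3*(-26 + t)))
-3487 + W(-9) = -3487 + (173 - 9*(-9))/(3*(-26 - 9)) = -3487 + (⅓)*(173 + 81)/(-35) = -3487 + (⅓)*(-1/35)*254 = -3487 - 254/105 = -366389/105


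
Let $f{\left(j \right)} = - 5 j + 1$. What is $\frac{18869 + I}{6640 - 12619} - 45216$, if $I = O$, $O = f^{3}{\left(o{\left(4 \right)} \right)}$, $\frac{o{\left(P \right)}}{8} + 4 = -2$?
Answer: $- \frac{94787618}{1993} \approx -47560.0$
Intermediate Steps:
$o{\left(P \right)} = -48$ ($o{\left(P \right)} = -32 + 8 \left(-2\right) = -32 - 16 = -48$)
$f{\left(j \right)} = 1 - 5 j$
$O = 13997521$ ($O = \left(1 - -240\right)^{3} = \left(1 + 240\right)^{3} = 241^{3} = 13997521$)
$I = 13997521$
$\frac{18869 + I}{6640 - 12619} - 45216 = \frac{18869 + 13997521}{6640 - 12619} - 45216 = \frac{14016390}{-5979} - 45216 = 14016390 \left(- \frac{1}{5979}\right) - 45216 = - \frac{4672130}{1993} - 45216 = - \frac{94787618}{1993}$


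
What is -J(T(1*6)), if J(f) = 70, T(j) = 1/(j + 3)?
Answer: -70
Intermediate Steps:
T(j) = 1/(3 + j)
-J(T(1*6)) = -1*70 = -70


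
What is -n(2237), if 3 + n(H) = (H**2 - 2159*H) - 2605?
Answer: -171878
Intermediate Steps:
n(H) = -2608 + H**2 - 2159*H (n(H) = -3 + ((H**2 - 2159*H) - 2605) = -3 + (-2605 + H**2 - 2159*H) = -2608 + H**2 - 2159*H)
-n(2237) = -(-2608 + 2237**2 - 2159*2237) = -(-2608 + 5004169 - 4829683) = -1*171878 = -171878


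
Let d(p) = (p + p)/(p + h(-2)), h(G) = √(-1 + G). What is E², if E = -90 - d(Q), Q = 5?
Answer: 50*(-1873*I + 828*√3)/(-11*I + 5*√3) ≈ 8424.2 - 113.56*I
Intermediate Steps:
d(p) = 2*p/(p + I*√3) (d(p) = (p + p)/(p + √(-1 - 2)) = (2*p)/(p + √(-3)) = (2*p)/(p + I*√3) = 2*p/(p + I*√3))
E = -90 - 10/(5 + I*√3) (E = -90 - 2*5/(5 + I*√3) = -90 - 10/(5 + I*√3) ≈ -91.786 + 0.61859*I)
E² = (10*(-9*√3 + 46*I)/(√3 - 5*I))² = 100*(-9*√3 + 46*I)²/(√3 - 5*I)²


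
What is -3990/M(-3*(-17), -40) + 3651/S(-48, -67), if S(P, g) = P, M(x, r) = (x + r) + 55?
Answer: -24027/176 ≈ -136.52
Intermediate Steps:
M(x, r) = 55 + r + x (M(x, r) = (r + x) + 55 = 55 + r + x)
-3990/M(-3*(-17), -40) + 3651/S(-48, -67) = -3990/(55 - 40 - 3*(-17)) + 3651/(-48) = -3990/(55 - 40 + 51) + 3651*(-1/48) = -3990/66 - 1217/16 = -3990*1/66 - 1217/16 = -665/11 - 1217/16 = -24027/176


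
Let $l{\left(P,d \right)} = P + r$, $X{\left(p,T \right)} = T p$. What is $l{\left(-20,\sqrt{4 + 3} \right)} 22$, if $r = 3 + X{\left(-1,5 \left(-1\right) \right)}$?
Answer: $-264$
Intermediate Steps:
$r = 8$ ($r = 3 + 5 \left(-1\right) \left(-1\right) = 3 - -5 = 3 + 5 = 8$)
$l{\left(P,d \right)} = 8 + P$ ($l{\left(P,d \right)} = P + 8 = 8 + P$)
$l{\left(-20,\sqrt{4 + 3} \right)} 22 = \left(8 - 20\right) 22 = \left(-12\right) 22 = -264$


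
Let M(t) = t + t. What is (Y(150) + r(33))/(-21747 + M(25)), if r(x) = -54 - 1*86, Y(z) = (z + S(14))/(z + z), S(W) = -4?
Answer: 20927/3254550 ≈ 0.0064301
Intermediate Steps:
M(t) = 2*t
Y(z) = (-4 + z)/(2*z) (Y(z) = (z - 4)/(z + z) = (-4 + z)/((2*z)) = (-4 + z)*(1/(2*z)) = (-4 + z)/(2*z))
r(x) = -140 (r(x) = -54 - 86 = -140)
(Y(150) + r(33))/(-21747 + M(25)) = ((½)*(-4 + 150)/150 - 140)/(-21747 + 2*25) = ((½)*(1/150)*146 - 140)/(-21747 + 50) = (73/150 - 140)/(-21697) = -20927/150*(-1/21697) = 20927/3254550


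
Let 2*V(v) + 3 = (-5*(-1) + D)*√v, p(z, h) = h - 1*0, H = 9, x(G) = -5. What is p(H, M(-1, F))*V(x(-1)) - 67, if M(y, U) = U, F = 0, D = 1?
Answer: -67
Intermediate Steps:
p(z, h) = h (p(z, h) = h + 0 = h)
V(v) = -3/2 + 3*√v (V(v) = -3/2 + ((-5*(-1) + 1)*√v)/2 = -3/2 + ((5 + 1)*√v)/2 = -3/2 + (6*√v)/2 = -3/2 + 3*√v)
p(H, M(-1, F))*V(x(-1)) - 67 = 0*(-3/2 + 3*√(-5)) - 67 = 0*(-3/2 + 3*(I*√5)) - 67 = 0*(-3/2 + 3*I*√5) - 67 = 0 - 67 = -67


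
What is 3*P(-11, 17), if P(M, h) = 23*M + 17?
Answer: -708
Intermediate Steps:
P(M, h) = 17 + 23*M
3*P(-11, 17) = 3*(17 + 23*(-11)) = 3*(17 - 253) = 3*(-236) = -708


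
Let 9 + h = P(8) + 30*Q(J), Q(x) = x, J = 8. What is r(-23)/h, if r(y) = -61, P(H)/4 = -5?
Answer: -61/211 ≈ -0.28910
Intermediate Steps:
P(H) = -20 (P(H) = 4*(-5) = -20)
h = 211 (h = -9 + (-20 + 30*8) = -9 + (-20 + 240) = -9 + 220 = 211)
r(-23)/h = -61/211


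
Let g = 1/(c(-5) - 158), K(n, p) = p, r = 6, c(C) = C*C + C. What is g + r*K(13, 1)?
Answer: 827/138 ≈ 5.9928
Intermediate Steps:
c(C) = C + C² (c(C) = C² + C = C + C²)
g = -1/138 (g = 1/(-5*(1 - 5) - 158) = 1/(-5*(-4) - 158) = 1/(20 - 158) = 1/(-138) = -1/138 ≈ -0.0072464)
g + r*K(13, 1) = -1/138 + 6*1 = -1/138 + 6 = 827/138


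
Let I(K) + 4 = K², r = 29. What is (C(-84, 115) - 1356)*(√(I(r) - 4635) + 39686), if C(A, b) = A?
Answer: -57147840 - 4320*I*√422 ≈ -5.7148e+7 - 88744.0*I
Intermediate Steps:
I(K) = -4 + K²
(C(-84, 115) - 1356)*(√(I(r) - 4635) + 39686) = (-84 - 1356)*(√((-4 + 29²) - 4635) + 39686) = -1440*(√((-4 + 841) - 4635) + 39686) = -1440*(√(837 - 4635) + 39686) = -1440*(√(-3798) + 39686) = -1440*(3*I*√422 + 39686) = -1440*(39686 + 3*I*√422) = -57147840 - 4320*I*√422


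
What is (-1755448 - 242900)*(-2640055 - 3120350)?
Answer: 11511293810940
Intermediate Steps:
(-1755448 - 242900)*(-2640055 - 3120350) = -1998348*(-5760405) = 11511293810940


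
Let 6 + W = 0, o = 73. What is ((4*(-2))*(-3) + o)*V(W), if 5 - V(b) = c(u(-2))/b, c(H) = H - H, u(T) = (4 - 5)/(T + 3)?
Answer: 485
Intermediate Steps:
u(T) = -1/(3 + T)
c(H) = 0
W = -6 (W = -6 + 0 = -6)
V(b) = 5 (V(b) = 5 - 0/b = 5 - 1*0 = 5 + 0 = 5)
((4*(-2))*(-3) + o)*V(W) = ((4*(-2))*(-3) + 73)*5 = (-8*(-3) + 73)*5 = (24 + 73)*5 = 97*5 = 485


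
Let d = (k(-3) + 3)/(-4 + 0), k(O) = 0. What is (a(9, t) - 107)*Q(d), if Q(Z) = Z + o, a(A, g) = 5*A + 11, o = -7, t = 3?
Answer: 1581/4 ≈ 395.25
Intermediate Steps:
a(A, g) = 11 + 5*A
d = -3/4 (d = (0 + 3)/(-4 + 0) = 3/(-4) = 3*(-1/4) = -3/4 ≈ -0.75000)
Q(Z) = -7 + Z (Q(Z) = Z - 7 = -7 + Z)
(a(9, t) - 107)*Q(d) = ((11 + 5*9) - 107)*(-7 - 3/4) = ((11 + 45) - 107)*(-31/4) = (56 - 107)*(-31/4) = -51*(-31/4) = 1581/4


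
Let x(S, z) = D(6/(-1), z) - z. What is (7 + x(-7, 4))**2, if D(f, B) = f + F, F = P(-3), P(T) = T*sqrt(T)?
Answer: -18 + 18*I*sqrt(3) ≈ -18.0 + 31.177*I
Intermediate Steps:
P(T) = T**(3/2)
F = -3*I*sqrt(3) (F = (-3)**(3/2) = -3*I*sqrt(3) ≈ -5.1962*I)
D(f, B) = f - 3*I*sqrt(3)
x(S, z) = -6 - z - 3*I*sqrt(3) (x(S, z) = (6/(-1) - 3*I*sqrt(3)) - z = (6*(-1) - 3*I*sqrt(3)) - z = (-6 - 3*I*sqrt(3)) - z = -6 - z - 3*I*sqrt(3))
(7 + x(-7, 4))**2 = (7 + (-6 - 1*4 - 3*I*sqrt(3)))**2 = (7 + (-6 - 4 - 3*I*sqrt(3)))**2 = (7 + (-10 - 3*I*sqrt(3)))**2 = (-3 - 3*I*sqrt(3))**2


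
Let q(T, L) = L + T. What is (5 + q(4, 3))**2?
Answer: 144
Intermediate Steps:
(5 + q(4, 3))**2 = (5 + (3 + 4))**2 = (5 + 7)**2 = 12**2 = 144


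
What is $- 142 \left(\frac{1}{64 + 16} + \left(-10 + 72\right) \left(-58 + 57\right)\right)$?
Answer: $\frac{352089}{40} \approx 8802.2$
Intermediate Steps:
$- 142 \left(\frac{1}{64 + 16} + \left(-10 + 72\right) \left(-58 + 57\right)\right) = - 142 \left(\frac{1}{80} + 62 \left(-1\right)\right) = - 142 \left(\frac{1}{80} - 62\right) = \left(-142\right) \left(- \frac{4959}{80}\right) = \frac{352089}{40}$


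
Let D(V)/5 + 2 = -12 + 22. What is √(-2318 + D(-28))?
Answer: I*√2278 ≈ 47.728*I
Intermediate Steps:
D(V) = 40 (D(V) = -10 + 5*(-12 + 22) = -10 + 5*10 = -10 + 50 = 40)
√(-2318 + D(-28)) = √(-2318 + 40) = √(-2278) = I*√2278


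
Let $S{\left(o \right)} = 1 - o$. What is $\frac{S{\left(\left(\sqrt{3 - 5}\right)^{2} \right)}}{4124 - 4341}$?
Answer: $- \frac{3}{217} \approx -0.013825$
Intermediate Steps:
$\frac{S{\left(\left(\sqrt{3 - 5}\right)^{2} \right)}}{4124 - 4341} = \frac{1 - \left(\sqrt{3 - 5}\right)^{2}}{4124 - 4341} = \frac{1 - \left(\sqrt{-2}\right)^{2}}{-217} = \left(1 - \left(i \sqrt{2}\right)^{2}\right) \left(- \frac{1}{217}\right) = \left(1 - -2\right) \left(- \frac{1}{217}\right) = \left(1 + 2\right) \left(- \frac{1}{217}\right) = 3 \left(- \frac{1}{217}\right) = - \frac{3}{217}$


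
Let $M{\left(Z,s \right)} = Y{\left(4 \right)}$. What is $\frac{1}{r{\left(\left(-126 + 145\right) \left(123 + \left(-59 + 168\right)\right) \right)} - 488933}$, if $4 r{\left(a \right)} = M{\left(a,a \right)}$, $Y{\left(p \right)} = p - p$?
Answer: $- \frac{1}{488933} \approx -2.0453 \cdot 10^{-6}$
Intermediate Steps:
$Y{\left(p \right)} = 0$
$M{\left(Z,s \right)} = 0$
$r{\left(a \right)} = 0$ ($r{\left(a \right)} = \frac{1}{4} \cdot 0 = 0$)
$\frac{1}{r{\left(\left(-126 + 145\right) \left(123 + \left(-59 + 168\right)\right) \right)} - 488933} = \frac{1}{0 - 488933} = \frac{1}{-488933} = - \frac{1}{488933}$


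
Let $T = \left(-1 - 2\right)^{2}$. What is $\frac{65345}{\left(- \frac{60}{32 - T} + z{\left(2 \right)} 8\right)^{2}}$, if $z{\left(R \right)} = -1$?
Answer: $\frac{34567505}{59536} \approx 580.62$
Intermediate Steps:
$T = 9$ ($T = \left(-3\right)^{2} = 9$)
$\frac{65345}{\left(- \frac{60}{32 - T} + z{\left(2 \right)} 8\right)^{2}} = \frac{65345}{\left(- \frac{60}{32 - 9} - 8\right)^{2}} = \frac{65345}{\left(- \frac{60}{23} - 8\right)^{2}} = \frac{65345}{\left(- \frac{244}{23}\right)^{2}} = \frac{65345}{\frac{59536}{529}} = 65345 \cdot \frac{529}{59536} = \frac{34567505}{59536}$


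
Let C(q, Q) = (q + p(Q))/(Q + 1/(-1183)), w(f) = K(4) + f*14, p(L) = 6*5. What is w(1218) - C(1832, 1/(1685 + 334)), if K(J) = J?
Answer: 117410605/22 ≈ 5.3368e+6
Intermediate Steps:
p(L) = 30
w(f) = 4 + 14*f (w(f) = 4 + f*14 = 4 + 14*f)
C(q, Q) = (30 + q)/(-1/1183 + Q) (C(q, Q) = (q + 30)/(Q + 1/(-1183)) = (30 + q)/(Q - 1/1183) = (30 + q)/(-1/1183 + Q))
w(1218) - C(1832, 1/(1685 + 334)) = (4 + 14*1218) - 1183*(30 + 1832)/(-1 + 1183/(1685 + 334)) = (4 + 17052) - 1183*1862/(-1 + 1183/2019) = 17056 - 1183*1862/(-1 + 1183*(1/2019)) = 17056 - 1183*1862/(-1 + 1183/2019) = 17056 - 1183*1862/(-836/2019) = 17056 - 1183*(-2019)*1862/836 = 17056 - 1*(-117035373/22) = 17056 + 117035373/22 = 117410605/22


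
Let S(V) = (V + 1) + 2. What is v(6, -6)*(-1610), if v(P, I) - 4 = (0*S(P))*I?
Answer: -6440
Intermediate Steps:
S(V) = 3 + V (S(V) = (1 + V) + 2 = 3 + V)
v(P, I) = 4 (v(P, I) = 4 + (0*(3 + P))*I = 4 + 0*I = 4 + 0 = 4)
v(6, -6)*(-1610) = 4*(-1610) = -6440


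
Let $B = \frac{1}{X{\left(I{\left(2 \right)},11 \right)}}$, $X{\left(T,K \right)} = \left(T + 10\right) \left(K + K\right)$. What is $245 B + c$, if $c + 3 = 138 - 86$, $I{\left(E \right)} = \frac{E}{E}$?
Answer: $\frac{12103}{242} \approx 50.012$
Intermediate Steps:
$I{\left(E \right)} = 1$
$c = 49$ ($c = -3 + \left(138 - 86\right) = -3 + 52 = 49$)
$X{\left(T,K \right)} = 2 K \left(10 + T\right)$ ($X{\left(T,K \right)} = \left(10 + T\right) 2 K = 2 K \left(10 + T\right)$)
$B = \frac{1}{242}$ ($B = \frac{1}{2 \cdot 11 \left(10 + 1\right)} = \frac{1}{2 \cdot 11 \cdot 11} = \frac{1}{242} \approx 0.0041322$)
$245 B + c = 245 \cdot \frac{1}{242} + 49 = \frac{245}{242} + 49 = \frac{12103}{242}$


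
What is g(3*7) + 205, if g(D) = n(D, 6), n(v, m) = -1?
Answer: 204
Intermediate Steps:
g(D) = -1
g(3*7) + 205 = -1 + 205 = 204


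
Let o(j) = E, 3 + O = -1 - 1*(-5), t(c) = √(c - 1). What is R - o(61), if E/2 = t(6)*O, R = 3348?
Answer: 3348 - 2*√5 ≈ 3343.5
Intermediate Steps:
t(c) = √(-1 + c)
O = 1 (O = -3 + (-1 - 1*(-5)) = -3 + (-1 + 5) = -3 + 4 = 1)
E = 2*√5 (E = 2*(√(-1 + 6)*1) = 2*(√5*1) = 2*√5 ≈ 4.4721)
o(j) = 2*√5
R - o(61) = 3348 - 2*√5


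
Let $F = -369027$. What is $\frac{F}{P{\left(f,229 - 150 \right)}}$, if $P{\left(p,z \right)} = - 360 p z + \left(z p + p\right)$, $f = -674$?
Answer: $- \frac{369027}{19114640} \approx -0.019306$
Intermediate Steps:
$P{\left(p,z \right)} = p - 359 p z$ ($P{\left(p,z \right)} = - 360 p z + \left(p z + p\right) = - 360 p z + \left(p + p z\right) = p - 359 p z$)
$\frac{F}{P{\left(f,229 - 150 \right)}} = - \frac{369027}{\left(-674\right) \left(1 - 359 \left(229 - 150\right)\right)} = - \frac{369027}{\left(-674\right) \left(1 - 28361\right)} = - \frac{369027}{\left(-674\right) \left(-28360\right)} = - \frac{369027}{19114640}$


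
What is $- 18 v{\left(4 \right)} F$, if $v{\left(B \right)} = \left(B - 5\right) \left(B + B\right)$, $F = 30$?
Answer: $4320$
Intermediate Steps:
$v{\left(B \right)} = 2 B \left(-5 + B\right)$ ($v{\left(B \right)} = \left(-5 + B\right) 2 B = 2 B \left(-5 + B\right)$)
$- 18 v{\left(4 \right)} F = - 18 \cdot 2 \cdot 4 \left(-5 + 4\right) 30 = - 18 \cdot 2 \cdot 4 \left(-1\right) 30 = \left(-18\right) \left(-8\right) 30 = 144 \cdot 30 = 4320$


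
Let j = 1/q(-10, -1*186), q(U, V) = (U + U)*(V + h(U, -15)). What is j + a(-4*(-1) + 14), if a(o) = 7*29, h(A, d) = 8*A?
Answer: 1079961/5320 ≈ 203.00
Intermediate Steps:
q(U, V) = 2*U*(V + 8*U) (q(U, V) = (U + U)*(V + 8*U) = (2*U)*(V + 8*U) = 2*U*(V + 8*U))
a(o) = 203
j = 1/5320 (j = 1/(2*(-10)*(-1*186 + 8*(-10))) = 1/(2*(-10)*(-186 - 80)) = 1/(2*(-10)*(-266)) = 1/5320 ≈ 0.00018797)
j + a(-4*(-1) + 14) = 1/5320 + 203 = 1079961/5320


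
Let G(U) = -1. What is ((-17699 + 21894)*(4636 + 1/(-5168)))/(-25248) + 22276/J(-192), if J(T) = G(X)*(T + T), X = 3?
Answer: -30979355823/43493888 ≈ -712.27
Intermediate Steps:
J(T) = -2*T (J(T) = -(T + T) = -2*T)
((-17699 + 21894)*(4636 + 1/(-5168)))/(-25248) + 22276/J(-192) = ((-17699 + 21894)*(4636 + 1/(-5168)))/(-25248) + 22276/((-2*(-192))) = (4195*(4636 - 1/5168))*(-1/25248) + 22276/384 = (4195*(23958847/5168))*(-1/25248) + 22276*(1/384) = (100507363165/5168)*(-1/25248) + 5569/96 = -100507363165/130481664 + 5569/96 = -30979355823/43493888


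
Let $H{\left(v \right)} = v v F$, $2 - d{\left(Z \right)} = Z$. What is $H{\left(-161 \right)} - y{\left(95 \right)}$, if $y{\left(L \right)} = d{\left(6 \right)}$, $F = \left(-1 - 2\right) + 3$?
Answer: $4$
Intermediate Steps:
$d{\left(Z \right)} = 2 - Z$
$F = 0$ ($F = -3 + 3 = 0$)
$y{\left(L \right)} = -4$ ($y{\left(L \right)} = 2 - 6 = -4$)
$H{\left(v \right)} = 0$ ($H{\left(v \right)} = v v 0 = v^{2} \cdot 0 = 0$)
$H{\left(-161 \right)} - y{\left(95 \right)} = 0 - -4 = 0 + 4 = 4$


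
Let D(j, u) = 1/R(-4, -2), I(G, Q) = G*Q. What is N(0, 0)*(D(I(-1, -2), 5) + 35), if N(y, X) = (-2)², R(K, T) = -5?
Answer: 696/5 ≈ 139.20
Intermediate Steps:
D(j, u) = -⅕ (D(j, u) = 1/(-5) = -⅕)
N(y, X) = 4
N(0, 0)*(D(I(-1, -2), 5) + 35) = 4*(-⅕ + 35) = 4*(174/5) = 696/5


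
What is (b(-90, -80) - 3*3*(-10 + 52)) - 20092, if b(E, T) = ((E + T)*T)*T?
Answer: -1108470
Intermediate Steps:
b(E, T) = T²*(E + T) (b(E, T) = (T*(E + T))*T = T²*(E + T))
(b(-90, -80) - 3*3*(-10 + 52)) - 20092 = ((-80)²*(-90 - 80) - 3*3*(-10 + 52)) - 20092 = (6400*(-170) - 9*42) - 20092 = (-1088000 - 1*378) - 20092 = (-1088000 - 378) - 20092 = -1088378 - 20092 = -1108470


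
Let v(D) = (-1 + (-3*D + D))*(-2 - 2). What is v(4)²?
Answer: 1296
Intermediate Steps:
v(D) = 4 + 8*D (v(D) = (-1 - 2*D)*(-4) = 4 + 8*D)
v(4)² = (4 + 8*4)² = (4 + 32)² = 36² = 1296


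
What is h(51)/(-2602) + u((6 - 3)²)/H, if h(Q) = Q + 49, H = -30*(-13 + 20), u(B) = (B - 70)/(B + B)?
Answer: -109639/4917780 ≈ -0.022294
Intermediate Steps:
u(B) = (-70 + B)/(2*B) (u(B) = (-70 + B)/((2*B)) = (-70 + B)*(1/(2*B)) = (-70 + B)/(2*B))
H = -210 (H = -30*7 = -210)
h(Q) = 49 + Q
h(51)/(-2602) + u((6 - 3)²)/H = (49 + 51)/(-2602) + ((-70 + (6 - 3)²)/(2*((6 - 3)²)))/(-210) = 100*(-1/2602) + ((-70 + 3²)/(2*(3²)))*(-1/210) = -50/1301 + ((½)*(-70 + 9)/9)*(-1/210) = -50/1301 + ((½)*(⅑)*(-61))*(-1/210) = -50/1301 - 61/18*(-1/210) = -50/1301 + 61/3780 = -109639/4917780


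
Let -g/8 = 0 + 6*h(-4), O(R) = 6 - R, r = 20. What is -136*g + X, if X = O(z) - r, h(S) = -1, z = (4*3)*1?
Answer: -6554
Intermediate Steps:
z = 12 (z = 12*1 = 12)
X = -26 (X = (6 - 1*12) - 1*20 = (6 - 12) - 20 = -6 - 20 = -26)
g = 48 (g = -8*(0 + 6*(-1)) = -8*(0 - 6) = -8*(-6) = 48)
-136*g + X = -136*48 - 26 = -6528 - 26 = -6554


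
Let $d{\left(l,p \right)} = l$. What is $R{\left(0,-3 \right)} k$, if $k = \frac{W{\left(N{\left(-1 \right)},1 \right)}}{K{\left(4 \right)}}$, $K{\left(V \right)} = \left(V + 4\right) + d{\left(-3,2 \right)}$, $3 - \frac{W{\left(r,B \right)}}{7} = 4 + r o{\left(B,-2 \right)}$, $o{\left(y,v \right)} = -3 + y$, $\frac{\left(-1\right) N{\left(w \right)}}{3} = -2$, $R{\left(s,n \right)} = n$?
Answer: $- \frac{231}{5} \approx -46.2$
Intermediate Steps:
$N{\left(w \right)} = 6$ ($N{\left(w \right)} = \left(-3\right) \left(-2\right) = 6$)
$W{\left(r,B \right)} = -7 - 7 r \left(-3 + B\right)$ ($W{\left(r,B \right)} = 21 - 7 \left(4 + r \left(-3 + B\right)\right) = 21 - \left(28 + 7 r \left(-3 + B\right)\right) = -7 - 7 r \left(-3 + B\right)$)
$K{\left(V \right)} = 1 + V$ ($K{\left(V \right)} = \left(V + 4\right) - 3 = \left(4 + V\right) - 3 = 1 + V$)
$k = \frac{77}{5}$ ($k = \frac{-7 - 42 \left(-3 + 1\right)}{1 + 4} = \frac{-7 - 42 \left(-2\right)}{5} = \left(-7 + 84\right) \frac{1}{5} = 77 \cdot \frac{1}{5} = \frac{77}{5} \approx 15.4$)
$R{\left(0,-3 \right)} k = \left(-3\right) \frac{77}{5} = - \frac{231}{5}$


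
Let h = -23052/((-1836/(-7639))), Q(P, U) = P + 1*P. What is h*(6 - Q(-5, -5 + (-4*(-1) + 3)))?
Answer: -13811312/9 ≈ -1.5346e+6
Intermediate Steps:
Q(P, U) = 2*P (Q(P, U) = P + P = 2*P)
h = -863207/9 (h = -23052/((-1836*(-1/7639))) = -23052/1836/7639 = -23052*7639/1836 = -863207/9 ≈ -95912.)
h*(6 - Q(-5, -5 + (-4*(-1) + 3))) = -863207*(6 - 2*(-5))/9 = -863207*(6 - 1*(-10))/9 = -863207*(6 + 10)/9 = -863207/9*16 = -13811312/9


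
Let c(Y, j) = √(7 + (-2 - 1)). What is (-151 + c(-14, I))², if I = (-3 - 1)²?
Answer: 22201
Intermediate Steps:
I = 16 (I = (-4)² = 16)
c(Y, j) = 2 (c(Y, j) = √(7 - 3) = √4 = 2)
(-151 + c(-14, I))² = (-151 + 2)² = (-149)² = 22201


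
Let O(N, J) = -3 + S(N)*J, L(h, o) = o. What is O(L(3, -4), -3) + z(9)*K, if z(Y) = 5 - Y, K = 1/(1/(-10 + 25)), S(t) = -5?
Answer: -48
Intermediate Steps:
K = 15 (K = 1/(1/15) = 15)
O(N, J) = -3 - 5*J
O(L(3, -4), -3) + z(9)*K = (-3 - 5*(-3)) + (5 - 1*9)*15 = (-3 + 15) + (5 - 9)*15 = 12 - 4*15 = 12 - 60 = -48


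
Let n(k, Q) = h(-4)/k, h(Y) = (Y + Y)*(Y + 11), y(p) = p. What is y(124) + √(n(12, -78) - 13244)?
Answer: 124 + I*√119238/3 ≈ 124.0 + 115.1*I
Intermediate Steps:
h(Y) = 2*Y*(11 + Y) (h(Y) = (2*Y)*(11 + Y) = 2*Y*(11 + Y))
n(k, Q) = -56/k (n(k, Q) = (2*(-4)*(11 - 4))/k = (2*(-4)*7)/k = -56/k)
y(124) + √(n(12, -78) - 13244) = 124 + √(-56/12 - 13244) = 124 + √(-56*1/12 - 13244) = 124 + √(-14/3 - 13244) = 124 + √(-39746/3) = 124 + I*√119238/3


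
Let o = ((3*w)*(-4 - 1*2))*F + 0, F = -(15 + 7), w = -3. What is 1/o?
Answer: -1/1188 ≈ -0.00084175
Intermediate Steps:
F = -22 (F = -1*22 = -22)
o = -1188 (o = ((3*(-3))*(-4 - 1*2))*(-22) + 0 = -9*(-4 - 2)*(-22) + 0 = -9*(-6)*(-22) + 0 = 54*(-22) + 0 = -1188 + 0 = -1188)
1/o = 1/(-1188) = -1/1188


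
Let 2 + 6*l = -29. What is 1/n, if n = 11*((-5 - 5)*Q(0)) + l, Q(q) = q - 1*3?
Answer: 6/1949 ≈ 0.0030785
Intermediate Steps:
l = -31/6 (l = -⅓ + (⅙)*(-29) = -⅓ - 29/6 = -31/6 ≈ -5.1667)
Q(q) = -3 + q (Q(q) = q - 3 = -3 + q)
n = 1949/6 (n = 11*((-5 - 5)*(-3 + 0)) - 31/6 = 11*(-10*(-3)) - 31/6 = 11*30 - 31/6 = 330 - 31/6 = 1949/6 ≈ 324.83)
1/n = 1/(1949/6) = 6/1949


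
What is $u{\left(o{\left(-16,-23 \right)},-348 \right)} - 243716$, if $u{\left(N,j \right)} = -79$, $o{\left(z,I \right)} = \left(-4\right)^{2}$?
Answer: $-243795$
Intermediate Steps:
$o{\left(z,I \right)} = 16$
$u{\left(o{\left(-16,-23 \right)},-348 \right)} - 243716 = -79 - 243716 = -243795$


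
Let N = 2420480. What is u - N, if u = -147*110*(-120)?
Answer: -480080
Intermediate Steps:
u = 1940400 (u = -16170*(-120) = 1940400)
u - N = 1940400 - 1*2420480 = 1940400 - 2420480 = -480080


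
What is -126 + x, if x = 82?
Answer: -44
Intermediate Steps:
-126 + x = -126 + 82 = -44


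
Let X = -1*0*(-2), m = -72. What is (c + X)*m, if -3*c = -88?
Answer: -2112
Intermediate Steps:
c = 88/3 (c = -⅓*(-88) = 88/3 ≈ 29.333)
X = 0 (X = 0*(-2) = 0)
(c + X)*m = (88/3 + 0)*(-72) = (88/3)*(-72) = -2112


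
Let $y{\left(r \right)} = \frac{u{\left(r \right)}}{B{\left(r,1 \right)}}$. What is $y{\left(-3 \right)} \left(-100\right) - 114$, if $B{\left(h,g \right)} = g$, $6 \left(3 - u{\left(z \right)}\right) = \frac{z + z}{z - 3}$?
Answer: $- \frac{1192}{3} \approx -397.33$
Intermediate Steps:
$u{\left(z \right)} = 3 - \frac{z}{3 \left(-3 + z\right)}$ ($u{\left(z \right)} = 3 - \frac{\left(z + z\right) \frac{1}{z - 3}}{6} = 3 - \frac{2 z \frac{1}{-3 + z}}{6} = 3 - \frac{z}{3 \left(-3 + z\right)}$)
$y{\left(r \right)} = \frac{-27 + 8 r}{3 \left(-3 + r\right)}$ ($y{\left(r \right)} = \frac{\frac{1}{3} \frac{1}{-3 + r} \left(-27 + 8 r\right)}{1} = \frac{-27 + 8 r}{3 \left(-3 + r\right)} 1 = \frac{-27 + 8 r}{3 \left(-3 + r\right)}$)
$y{\left(-3 \right)} \left(-100\right) - 114 = \frac{-27 + 8 \left(-3\right)}{3 \left(-3 - 3\right)} \left(-100\right) - 114 = \frac{-27 - 24}{3 \left(-6\right)} \left(-100\right) - 114 = \frac{1}{3} \left(- \frac{1}{6}\right) \left(-51\right) \left(-100\right) - 114 = \frac{17}{6} \left(-100\right) - 114 = - \frac{850}{3} - 114 = - \frac{1192}{3}$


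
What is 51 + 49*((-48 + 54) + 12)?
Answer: 933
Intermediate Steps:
51 + 49*((-48 + 54) + 12) = 51 + 49*(6 + 12) = 51 + 49*18 = 51 + 882 = 933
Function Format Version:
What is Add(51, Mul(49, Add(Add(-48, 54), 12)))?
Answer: 933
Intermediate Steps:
Add(51, Mul(49, Add(Add(-48, 54), 12))) = Add(51, Mul(49, Add(6, 12))) = Add(51, Mul(49, 18)) = Add(51, 882) = 933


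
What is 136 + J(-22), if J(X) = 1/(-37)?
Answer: 5031/37 ≈ 135.97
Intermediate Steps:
J(X) = -1/37
136 + J(-22) = 136 - 1/37 = 5031/37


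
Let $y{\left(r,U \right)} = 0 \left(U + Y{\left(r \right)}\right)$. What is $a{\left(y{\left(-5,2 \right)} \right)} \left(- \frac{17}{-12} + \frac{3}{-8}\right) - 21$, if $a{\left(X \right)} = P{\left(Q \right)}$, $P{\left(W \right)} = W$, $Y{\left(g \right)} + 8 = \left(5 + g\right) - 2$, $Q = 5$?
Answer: $- \frac{379}{24} \approx -15.792$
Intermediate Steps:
$Y{\left(g \right)} = -5 + g$ ($Y{\left(g \right)} = -8 + \left(\left(5 + g\right) - 2\right) = -8 + \left(3 + g\right) = -5 + g$)
$y{\left(r,U \right)} = 0$ ($y{\left(r,U \right)} = 0 \left(U + \left(-5 + r\right)\right) = 0 \left(-5 + U + r\right) = 0$)
$a{\left(X \right)} = 5$
$a{\left(y{\left(-5,2 \right)} \right)} \left(- \frac{17}{-12} + \frac{3}{-8}\right) - 21 = 5 \left(- \frac{17}{-12} + \frac{3}{-8}\right) - 21 = 5 \left(\left(-17\right) \left(- \frac{1}{12}\right) + 3 \left(- \frac{1}{8}\right)\right) - 21 = 5 \left(\frac{17}{12} - \frac{3}{8}\right) - 21 = 5 \cdot \frac{25}{24} - 21 = \frac{125}{24} - 21 = - \frac{379}{24}$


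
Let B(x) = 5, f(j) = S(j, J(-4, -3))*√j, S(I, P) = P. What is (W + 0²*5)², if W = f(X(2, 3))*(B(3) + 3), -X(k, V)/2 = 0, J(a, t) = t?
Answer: 0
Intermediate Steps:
X(k, V) = 0 (X(k, V) = -2*0 = 0)
f(j) = -3*√j
W = 0 (W = (-3*√0)*(5 + 3) = -3*0*8 = 0*8 = 0)
(W + 0²*5)² = (0 + 0²*5)² = (0 + 0*5)² = (0 + 0)² = 0² = 0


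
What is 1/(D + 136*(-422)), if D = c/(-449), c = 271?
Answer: -449/25769279 ≈ -1.7424e-5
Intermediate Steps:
D = -271/449 (D = 271/(-449) = 271*(-1/449) = -271/449 ≈ -0.60356)
1/(D + 136*(-422)) = 1/(-271/449 + 136*(-422)) = 1/(-271/449 - 57392) = 1/(-25769279/449) = -449/25769279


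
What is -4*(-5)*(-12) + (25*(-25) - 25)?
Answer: -890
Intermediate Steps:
-4*(-5)*(-12) + (25*(-25) - 25) = 20*(-12) + (-625 - 25) = -240 - 650 = -890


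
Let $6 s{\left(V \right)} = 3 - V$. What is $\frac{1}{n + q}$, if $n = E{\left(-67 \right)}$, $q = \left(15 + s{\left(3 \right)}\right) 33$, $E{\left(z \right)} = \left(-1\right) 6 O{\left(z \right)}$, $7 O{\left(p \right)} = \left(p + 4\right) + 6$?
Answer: $\frac{7}{3807} \approx 0.0018387$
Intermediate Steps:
$O{\left(p \right)} = \frac{10}{7} + \frac{p}{7}$ ($O{\left(p \right)} = \frac{\left(p + 4\right) + 6}{7} = \frac{\left(4 + p\right) + 6}{7} = \frac{10 + p}{7} = \frac{10}{7} + \frac{p}{7}$)
$E{\left(z \right)} = - \frac{60}{7} - \frac{6 z}{7}$ ($E{\left(z \right)} = \left(-1\right) 6 \left(\frac{10}{7} + \frac{z}{7}\right) = - 6 \left(\frac{10}{7} + \frac{z}{7}\right) = - \frac{60}{7} - \frac{6 z}{7}$)
$s{\left(V \right)} = \frac{1}{2} - \frac{V}{6}$ ($s{\left(V \right)} = \frac{3 - V}{6} = \frac{1}{2} - \frac{V}{6}$)
$q = 495$ ($q = \left(15 + \left(\frac{1}{2} - \frac{1}{2}\right)\right) 33 = \left(15 + 0\right) 33 = 15 \cdot 33 = 495$)
$n = \frac{342}{7}$ ($n = - \frac{60}{7} - - \frac{402}{7} = - \frac{60}{7} + \frac{402}{7} = \frac{342}{7} \approx 48.857$)
$\frac{1}{n + q} = \frac{1}{\frac{342}{7} + 495} = \frac{1}{\frac{3807}{7}} = \frac{7}{3807}$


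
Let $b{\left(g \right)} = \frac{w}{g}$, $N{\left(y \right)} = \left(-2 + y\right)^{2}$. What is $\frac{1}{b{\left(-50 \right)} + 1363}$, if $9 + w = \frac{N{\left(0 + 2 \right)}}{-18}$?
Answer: $\frac{50}{68159} \approx 0.00073358$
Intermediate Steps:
$w = -9$ ($w = -9 + \frac{\left(-2 + \left(0 + 2\right)\right)^{2}}{-18} = -9 + \left(-2 + 2\right)^{2} \left(- \frac{1}{18}\right) = -9 + 0^{2} \left(- \frac{1}{18}\right) = -9 + 0 \left(- \frac{1}{18}\right) = -9 + 0 = -9$)
$b{\left(g \right)} = - \frac{9}{g}$
$\frac{1}{b{\left(-50 \right)} + 1363} = \frac{1}{- \frac{9}{-50} + 1363} = \frac{1}{\left(-9\right) \left(- \frac{1}{50}\right) + 1363} = \frac{1}{\frac{9}{50} + 1363} = \frac{1}{\frac{68159}{50}} = \frac{50}{68159}$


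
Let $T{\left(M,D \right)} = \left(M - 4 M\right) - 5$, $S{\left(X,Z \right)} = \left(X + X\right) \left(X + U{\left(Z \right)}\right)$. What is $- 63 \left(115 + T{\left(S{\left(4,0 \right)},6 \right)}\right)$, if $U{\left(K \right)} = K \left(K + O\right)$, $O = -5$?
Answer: $-882$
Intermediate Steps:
$U{\left(K \right)} = K \left(-5 + K\right)$ ($U{\left(K \right)} = K \left(K - 5\right) = K \left(-5 + K\right)$)
$S{\left(X,Z \right)} = 2 X \left(X + Z \left(-5 + Z\right)\right)$ ($S{\left(X,Z \right)} = \left(X + X\right) \left(X + Z \left(-5 + Z\right)\right) = 2 X \left(X + Z \left(-5 + Z\right)\right)$)
$T{\left(M,D \right)} = -5 - 3 M$ ($T{\left(M,D \right)} = - 3 M - 5 = -5 - 3 M$)
$- 63 \left(115 + T{\left(S{\left(4,0 \right)},6 \right)}\right) = - 63 \left(115 - \left(5 + 3 \cdot 2 \cdot 4 \left(4 + 0 \left(-5 + 0\right)\right)\right)\right) = - 63 \left(115 - \left(5 + 3 \cdot 2 \cdot 4 \left(4 + 0 \left(-5\right)\right)\right)\right) = - 63 \left(115 - \left(5 + 3 \cdot 2 \cdot 4 \left(4 + 0\right)\right)\right) = - 63 \left(115 - \left(5 + 3 \cdot 2 \cdot 4 \cdot 4\right)\right) = - 63 \left(115 - 101\right) = \left(-63\right) 14 = -882$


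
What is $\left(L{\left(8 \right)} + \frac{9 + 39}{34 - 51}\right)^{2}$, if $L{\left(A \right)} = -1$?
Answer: $\frac{4225}{289} \approx 14.619$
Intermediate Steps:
$\left(L{\left(8 \right)} + \frac{9 + 39}{34 - 51}\right)^{2} = \left(-1 + \frac{9 + 39}{34 - 51}\right)^{2} = \left(-1 + \frac{48}{-17}\right)^{2} = \left(-1 + 48 \left(- \frac{1}{17}\right)\right)^{2} = \left(-1 - \frac{48}{17}\right)^{2} = \left(- \frac{65}{17}\right)^{2} = \frac{4225}{289}$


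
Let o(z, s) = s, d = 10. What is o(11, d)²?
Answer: 100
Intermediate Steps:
o(11, d)² = 10² = 100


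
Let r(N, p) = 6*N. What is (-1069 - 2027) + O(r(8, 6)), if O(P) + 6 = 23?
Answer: -3079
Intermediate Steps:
O(P) = 17 (O(P) = -6 + 23 = 17)
(-1069 - 2027) + O(r(8, 6)) = (-1069 - 2027) + 17 = -3096 + 17 = -3079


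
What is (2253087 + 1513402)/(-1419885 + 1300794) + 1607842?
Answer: 191475745133/119091 ≈ 1.6078e+6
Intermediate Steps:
(2253087 + 1513402)/(-1419885 + 1300794) + 1607842 = 3766489/(-119091) + 1607842 = 3766489*(-1/119091) + 1607842 = -3766489/119091 + 1607842 = 191475745133/119091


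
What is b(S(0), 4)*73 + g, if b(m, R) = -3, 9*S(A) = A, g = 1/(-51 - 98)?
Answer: -32632/149 ≈ -219.01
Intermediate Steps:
g = -1/149 (g = 1/(-149) = -1/149 ≈ -0.0067114)
S(A) = A/9
b(S(0), 4)*73 + g = -3*73 - 1/149 = -219 - 1/149 = -32632/149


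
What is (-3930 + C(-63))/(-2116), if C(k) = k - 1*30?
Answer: 4023/2116 ≈ 1.9012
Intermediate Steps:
C(k) = -30 + k (C(k) = k - 30 = -30 + k)
(-3930 + C(-63))/(-2116) = (-3930 + (-30 - 63))/(-2116) = (-3930 - 93)*(-1/2116) = -4023*(-1/2116) = 4023/2116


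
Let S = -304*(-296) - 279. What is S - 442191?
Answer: -352486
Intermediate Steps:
S = 89705 (S = 89984 - 279 = 89705)
S - 442191 = 89705 - 442191 = -352486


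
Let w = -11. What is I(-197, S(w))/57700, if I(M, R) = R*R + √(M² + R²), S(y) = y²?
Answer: 14641/57700 + √2138/11540 ≈ 0.25775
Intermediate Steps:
I(M, R) = R² + √(M² + R²)
I(-197, S(w))/57700 = (((-11)²)² + √((-197)² + ((-11)²)²))/57700 = (121² + √(38809 + 121²))*(1/57700) = (14641 + √(38809 + 14641))*(1/57700) = (14641 + √53450)*(1/57700) = (14641 + 5*√2138)*(1/57700) = 14641/57700 + √2138/11540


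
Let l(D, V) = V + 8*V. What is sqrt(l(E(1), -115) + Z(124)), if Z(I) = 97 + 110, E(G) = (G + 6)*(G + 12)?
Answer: 6*I*sqrt(23) ≈ 28.775*I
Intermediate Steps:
E(G) = (6 + G)*(12 + G)
l(D, V) = 9*V
Z(I) = 207
sqrt(l(E(1), -115) + Z(124)) = sqrt(9*(-115) + 207) = sqrt(-1035 + 207) = sqrt(-828) = 6*I*sqrt(23)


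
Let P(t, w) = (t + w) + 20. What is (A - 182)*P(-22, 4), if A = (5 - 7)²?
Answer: -356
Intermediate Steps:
P(t, w) = 20 + t + w
A = 4 (A = (-2)² = 4)
(A - 182)*P(-22, 4) = (4 - 182)*(20 - 22 + 4) = -178*2 = -356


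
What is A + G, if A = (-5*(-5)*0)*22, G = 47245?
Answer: 47245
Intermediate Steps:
A = 0 (A = (25*0)*22 = 0*22 = 0)
A + G = 0 + 47245 = 47245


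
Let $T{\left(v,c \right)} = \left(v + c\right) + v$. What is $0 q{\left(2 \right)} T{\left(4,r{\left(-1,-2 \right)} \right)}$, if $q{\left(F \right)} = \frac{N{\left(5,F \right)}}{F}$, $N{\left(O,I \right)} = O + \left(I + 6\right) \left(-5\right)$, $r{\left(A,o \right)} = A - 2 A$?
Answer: $0$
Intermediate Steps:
$r{\left(A,o \right)} = - A$
$T{\left(v,c \right)} = c + 2 v$ ($T{\left(v,c \right)} = \left(c + v\right) + v = c + 2 v$)
$N{\left(O,I \right)} = -30 + O - 5 I$ ($N{\left(O,I \right)} = O + \left(6 + I\right) \left(-5\right) = O - \left(30 + 5 I\right) = -30 + O - 5 I$)
$q{\left(F \right)} = \frac{-25 - 5 F}{F}$ ($q{\left(F \right)} = \frac{-30 + 5 - 5 F}{F} = \frac{-25 - 5 F}{F}$)
$0 q{\left(2 \right)} T{\left(4,r{\left(-1,-2 \right)} \right)} = 0 \left(-5 - \frac{25}{2}\right) \left(\left(-1\right) \left(-1\right) + 2 \cdot 4\right) = 0 \left(-5 - \frac{25}{2}\right) \left(1 + 8\right) = 0 \left(-5 - \frac{25}{2}\right) 9 = 0 \left(- \frac{35}{2}\right) 9 = 0 \cdot 9 = 0$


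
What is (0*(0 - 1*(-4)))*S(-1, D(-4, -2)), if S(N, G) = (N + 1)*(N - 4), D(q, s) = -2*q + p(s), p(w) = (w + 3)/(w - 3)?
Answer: 0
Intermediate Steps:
p(w) = (3 + w)/(-3 + w)
D(q, s) = -2*q + (3 + s)/(-3 + s)
S(N, G) = (1 + N)*(-4 + N)
(0*(0 - 1*(-4)))*S(-1, D(-4, -2)) = (0*(0 - 1*(-4)))*(-4 + (-1)² - 3*(-1)) = (0*(0 + 4))*(-4 + 1 + 3) = (0*4)*0 = 0*0 = 0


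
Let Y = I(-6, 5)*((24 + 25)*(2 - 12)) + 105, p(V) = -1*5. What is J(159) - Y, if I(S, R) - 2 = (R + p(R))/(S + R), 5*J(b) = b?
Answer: 4534/5 ≈ 906.80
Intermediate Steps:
J(b) = b/5
p(V) = -5
I(S, R) = 2 + (-5 + R)/(R + S) (I(S, R) = 2 + (R - 5)/(S + R) = 2 + (-5 + R)/(R + S))
Y = -875 (Y = ((-5 + 2*(-6) + 3*5)/(5 - 6))*((24 + 25)*(2 - 12)) + 105 = ((-5 - 12 + 15)/(-1))*(49*(-10)) + 105 = -1*(-2)*(-490) + 105 = 2*(-490) + 105 = -980 + 105 = -875)
J(159) - Y = (1/5)*159 - 1*(-875) = 159/5 + 875 = 4534/5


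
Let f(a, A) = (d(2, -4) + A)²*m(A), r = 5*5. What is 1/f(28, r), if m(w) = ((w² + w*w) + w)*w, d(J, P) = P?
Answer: 1/14056875 ≈ 7.1140e-8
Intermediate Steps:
r = 25
m(w) = w*(w + 2*w²) (m(w) = ((w² + w²) + w)*w = (2*w² + w)*w = (w + 2*w²)*w = w*(w + 2*w²))
f(a, A) = A²*(-4 + A)²*(1 + 2*A) (f(a, A) = (-4 + A)²*(A²*(1 + 2*A)) = A²*(-4 + A)²*(1 + 2*A))
1/f(28, r) = 1/(25²*(-4 + 25)²*(1 + 2*25)) = 1/(625*21²*(1 + 50)) = 1/(625*441*51) = 1/14056875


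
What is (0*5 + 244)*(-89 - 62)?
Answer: -36844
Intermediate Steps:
(0*5 + 244)*(-89 - 62) = (0 + 244)*(-151) = 244*(-151) = -36844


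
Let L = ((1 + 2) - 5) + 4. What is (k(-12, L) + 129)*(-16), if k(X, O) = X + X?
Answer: -1680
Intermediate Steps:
L = 2 (L = (3 - 5) + 4 = -2 + 4 = 2)
k(X, O) = 2*X
(k(-12, L) + 129)*(-16) = (2*(-12) + 129)*(-16) = (-24 + 129)*(-16) = 105*(-16) = -1680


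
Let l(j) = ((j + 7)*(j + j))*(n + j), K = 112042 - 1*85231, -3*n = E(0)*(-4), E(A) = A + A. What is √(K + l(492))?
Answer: 3*√26845187 ≈ 15544.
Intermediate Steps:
E(A) = 2*A
n = 0 (n = -2*0*(-4)/3 = -0*(-4) = -⅓*0 = 0)
K = 26811 (K = 112042 - 85231 = 26811)
l(j) = 2*j²*(7 + j) (l(j) = ((j + 7)*(j + j))*(0 + j) = ((7 + j)*(2*j))*j = (2*j*(7 + j))*j = 2*j²*(7 + j))
√(K + l(492)) = √(26811 + 2*492²*(7 + 492)) = √(26811 + 2*242064*499) = √(26811 + 241579872) = √241606683 = 3*√26845187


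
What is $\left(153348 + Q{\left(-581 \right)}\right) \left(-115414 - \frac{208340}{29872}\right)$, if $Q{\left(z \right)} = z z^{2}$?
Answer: $\frac{168918702317608341}{7468} \approx 2.2619 \cdot 10^{13}$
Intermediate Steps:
$Q{\left(z \right)} = z^{3}$
$\left(153348 + Q{\left(-581 \right)}\right) \left(-115414 - \frac{208340}{29872}\right) = \left(153348 + \left(-581\right)^{3}\right) \left(-115414 - \frac{208340}{29872}\right) = \left(153348 - 196122941\right) \left(-115414 - \frac{52085}{7468}\right) = - 195969593 \left(-115414 - \frac{52085}{7468}\right) = \left(-195969593\right) \left(- \frac{861963837}{7468}\right) = \frac{168918702317608341}{7468}$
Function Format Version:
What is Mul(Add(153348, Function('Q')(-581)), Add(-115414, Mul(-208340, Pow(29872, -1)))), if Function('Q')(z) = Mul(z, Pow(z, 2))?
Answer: Rational(168918702317608341, 7468) ≈ 2.2619e+13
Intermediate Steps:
Function('Q')(z) = Pow(z, 3)
Mul(Add(153348, Function('Q')(-581)), Add(-115414, Mul(-208340, Pow(29872, -1)))) = Mul(Add(153348, Pow(-581, 3)), Add(-115414, Mul(-208340, Pow(29872, -1)))) = Mul(Add(153348, -196122941), Add(-115414, Mul(-208340, Rational(1, 29872)))) = Mul(-195969593, Add(-115414, Rational(-52085, 7468))) = Mul(-195969593, Rational(-861963837, 7468)) = Rational(168918702317608341, 7468)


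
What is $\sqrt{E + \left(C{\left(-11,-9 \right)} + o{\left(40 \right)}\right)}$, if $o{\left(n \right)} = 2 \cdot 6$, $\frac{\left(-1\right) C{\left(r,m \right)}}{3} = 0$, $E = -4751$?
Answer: $i \sqrt{4739} \approx 68.84 i$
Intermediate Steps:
$C{\left(r,m \right)} = 0$ ($C{\left(r,m \right)} = \left(-3\right) 0 = 0$)
$o{\left(n \right)} = 12$
$\sqrt{E + \left(C{\left(-11,-9 \right)} + o{\left(40 \right)}\right)} = \sqrt{-4751 + \left(0 + 12\right)} = \sqrt{-4751 + 12} = \sqrt{-4739} = i \sqrt{4739}$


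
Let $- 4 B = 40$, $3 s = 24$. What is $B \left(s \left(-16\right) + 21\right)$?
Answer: $1070$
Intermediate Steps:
$s = 8$ ($s = \frac{1}{3} \cdot 24 = 8$)
$B = -10$ ($B = \left(- \frac{1}{4}\right) 40 = -10$)
$B \left(s \left(-16\right) + 21\right) = - 10 \left(8 \left(-16\right) + 21\right) = - 10 \left(-128 + 21\right) = \left(-10\right) \left(-107\right) = 1070$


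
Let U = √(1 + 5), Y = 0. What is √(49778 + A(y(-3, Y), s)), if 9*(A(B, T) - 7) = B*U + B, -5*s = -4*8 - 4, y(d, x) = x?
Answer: √49785 ≈ 223.13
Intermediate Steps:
U = √6 ≈ 2.4495
s = 36/5 (s = -(-4*8 - 4)/5 = -(-32 - 4)/5 = -⅕*(-36) = 36/5 ≈ 7.2000)
A(B, T) = 7 + B/9 + B*√6/9 (A(B, T) = 7 + (B*√6 + B)/9 = 7 + (B + B*√6)/9 = 7 + (B/9 + B*√6/9) = 7 + B/9 + B*√6/9)
√(49778 + A(y(-3, Y), s)) = √(49778 + (7 + (⅑)*0 + (⅑)*0*√6)) = √(49778 + (7 + 0 + 0)) = √(49778 + 7) = √49785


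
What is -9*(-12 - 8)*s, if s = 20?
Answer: 3600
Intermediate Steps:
-9*(-12 - 8)*s = -9*(-12 - 8)*20 = -(-180)*20 = -9*(-400) = 3600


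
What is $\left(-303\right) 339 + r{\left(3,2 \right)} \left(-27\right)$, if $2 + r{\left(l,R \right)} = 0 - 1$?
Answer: $-102636$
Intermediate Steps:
$r{\left(l,R \right)} = -3$ ($r{\left(l,R \right)} = -2 + \left(0 - 1\right) = -2 - 1 = -3$)
$\left(-303\right) 339 + r{\left(3,2 \right)} \left(-27\right) = \left(-303\right) 339 - -81 = -102717 + 81 = -102636$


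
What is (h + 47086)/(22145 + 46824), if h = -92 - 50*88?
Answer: 42594/68969 ≈ 0.61758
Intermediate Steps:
h = -4492 (h = -92 - 4400 = -4492)
(h + 47086)/(22145 + 46824) = (-4492 + 47086)/(22145 + 46824) = 42594/68969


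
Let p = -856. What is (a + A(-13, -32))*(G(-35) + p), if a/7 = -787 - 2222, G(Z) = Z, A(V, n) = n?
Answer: 18795645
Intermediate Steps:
a = -21063 (a = 7*(-787 - 2222) = 7*(-3009) = -21063)
(a + A(-13, -32))*(G(-35) + p) = (-21063 - 32)*(-35 - 856) = -21095*(-891) = 18795645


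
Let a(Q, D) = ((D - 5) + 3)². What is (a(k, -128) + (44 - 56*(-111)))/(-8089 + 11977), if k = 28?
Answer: 965/162 ≈ 5.9568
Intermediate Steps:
a(Q, D) = (-2 + D)² (a(Q, D) = ((-5 + D) + 3)² = (-2 + D)²)
(a(k, -128) + (44 - 56*(-111)))/(-8089 + 11977) = ((-2 - 128)² + (44 - 56*(-111)))/(-8089 + 11977) = ((-130)² + (44 + 6216))/3888 = (16900 + 6260)*(1/3888) = 23160*(1/3888) = 965/162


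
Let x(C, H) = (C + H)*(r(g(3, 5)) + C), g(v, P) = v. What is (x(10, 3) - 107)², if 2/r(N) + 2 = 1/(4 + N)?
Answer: 81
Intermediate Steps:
r(N) = 2/(-2 + 1/(4 + N))
x(C, H) = (-14/13 + C)*(C + H) (x(C, H) = (C + H)*(2*(-4 - 1*3)/(7 + 2*3) + C) = (C + H)*(2*(-4 - 3)/(7 + 6) + C) = (C + H)*(2*(-7)/13 + C) = (C + H)*(2*(1/13)*(-7) + C) = (C + H)*(-14/13 + C) = (-14/13 + C)*(C + H))
(x(10, 3) - 107)² = ((10² - 14/13*10 - 14/13*3 + 10*3) - 107)² = ((100 - 140/13 - 42/13 + 30) - 107)² = (116 - 107)² = 9² = 81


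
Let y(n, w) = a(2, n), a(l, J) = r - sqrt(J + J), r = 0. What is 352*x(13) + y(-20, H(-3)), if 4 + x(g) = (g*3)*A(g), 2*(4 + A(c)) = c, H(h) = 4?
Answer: 32912 - 2*I*sqrt(10) ≈ 32912.0 - 6.3246*I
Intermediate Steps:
a(l, J) = -sqrt(2)*sqrt(J) (a(l, J) = 0 - sqrt(J + J) = 0 - sqrt(2*J) = 0 - sqrt(2)*sqrt(J) = -sqrt(2)*sqrt(J))
A(c) = -4 + c/2
y(n, w) = -sqrt(2)*sqrt(n)
x(g) = -4 + 3*g*(-4 + g/2) (x(g) = -4 + (g*3)*(-4 + g/2) = -4 + (3*g)*(-4 + g/2) = -4 + 3*g*(-4 + g/2))
352*x(13) + y(-20, H(-3)) = 352*(-4 + (3/2)*13*(-8 + 13)) - sqrt(2)*sqrt(-20) = 352*(-4 + (3/2)*13*5) - sqrt(2)*2*I*sqrt(5) = 352*(-4 + 195/2) - 2*I*sqrt(10) = 352*(187/2) - 2*I*sqrt(10) = 32912 - 2*I*sqrt(10)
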